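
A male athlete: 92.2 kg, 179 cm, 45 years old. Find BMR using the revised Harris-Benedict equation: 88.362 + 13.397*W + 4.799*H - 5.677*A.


Intercept = 88.362
Weight contribution = 13.397 * 92.2 = 1235.2034
Height contribution = 4.799 * 179 = 859.021
Age contribution = 5.677 * 45 = 255.465
BMR = 88.362 + 1235.2034 + 859.021 - 255.465
= 1927.12 kcal/day

1927.12 kcal/day


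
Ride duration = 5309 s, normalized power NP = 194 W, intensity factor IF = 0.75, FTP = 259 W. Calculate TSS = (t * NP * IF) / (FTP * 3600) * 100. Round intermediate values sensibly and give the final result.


Numerator = 5309 * 194 * 0.75 = 772459.5
Denominator = 259 * 3600 = 932400
TSS = 772459.5 / 932400 * 100
= 82.85

82.85 TSS


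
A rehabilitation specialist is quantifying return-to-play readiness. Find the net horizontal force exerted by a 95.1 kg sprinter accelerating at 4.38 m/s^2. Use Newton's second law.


Newton's second law: F = m * a
F = 95.1 * 4.38 = 416.54 N

416.54 N


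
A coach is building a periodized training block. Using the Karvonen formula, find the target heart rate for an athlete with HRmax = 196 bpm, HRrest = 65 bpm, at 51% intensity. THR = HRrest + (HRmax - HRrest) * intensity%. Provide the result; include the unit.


HRR = 196 - 65 = 131
THR = 65 + 131 * 0.51
= 65 + 66.81
= 131.81 bpm

131.81 bpm


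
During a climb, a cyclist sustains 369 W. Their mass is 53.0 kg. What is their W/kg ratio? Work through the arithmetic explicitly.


Power-to-weight = 369 W / 53.0 kg
= 6.962 W/kg

6.962 W/kg


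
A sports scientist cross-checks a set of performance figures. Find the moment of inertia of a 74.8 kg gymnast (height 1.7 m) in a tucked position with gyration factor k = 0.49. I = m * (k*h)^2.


Radius of gyration = 0.49 * 1.7 = 0.833 m
I = 74.8 * 0.833^2
= 74.8 * 0.693889
= 51.903 kg*m^2

51.903 kg*m^2


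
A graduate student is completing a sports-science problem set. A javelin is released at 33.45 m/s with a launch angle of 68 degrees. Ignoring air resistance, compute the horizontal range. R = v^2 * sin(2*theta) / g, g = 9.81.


Launch speed squared = 1118.9025
sin(2 * 68 deg) = 0.694658
Range = 1118.9025 * 0.694658 / 9.81
= 79.231 m

79.231 m


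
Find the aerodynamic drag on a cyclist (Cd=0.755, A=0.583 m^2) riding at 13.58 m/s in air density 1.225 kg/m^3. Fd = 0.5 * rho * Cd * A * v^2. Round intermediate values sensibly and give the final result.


Fd = 0.5 * 1.225 * 0.755 * 0.583 * 13.58^2
= 0.5 * 1.225 * 0.755 * 0.583 * 184.4164
= 49.719 N

49.719 N


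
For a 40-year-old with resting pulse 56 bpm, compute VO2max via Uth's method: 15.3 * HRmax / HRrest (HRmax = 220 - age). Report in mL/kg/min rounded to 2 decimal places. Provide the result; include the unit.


Step 1: HRmax = 220 - 40 = 180 bpm
Step 2: Ratio = 180 / 56 = 3.2143
Step 3: VO2max = 15.3 * 3.2143 = 49.18 mL/kg/min

49.18 mL/kg/min


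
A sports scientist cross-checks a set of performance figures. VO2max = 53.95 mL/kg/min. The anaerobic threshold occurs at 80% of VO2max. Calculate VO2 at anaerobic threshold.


AT fraction = 80 / 100 = 0.8
AT VO2 = 53.95 * 0.8
= 43.16 mL/kg/min

43.16 mL/kg/min


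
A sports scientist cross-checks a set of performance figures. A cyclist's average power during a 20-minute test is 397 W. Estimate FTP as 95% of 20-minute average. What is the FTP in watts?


FTP = 20-min power * 0.95
= 397 * 0.95
= 377.15 W

377.15 W


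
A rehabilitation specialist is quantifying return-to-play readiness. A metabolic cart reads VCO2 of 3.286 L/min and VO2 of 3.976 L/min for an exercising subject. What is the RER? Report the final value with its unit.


RER = VCO2 / VO2 = 3.286 / 3.976 = 0.8265

0.8265


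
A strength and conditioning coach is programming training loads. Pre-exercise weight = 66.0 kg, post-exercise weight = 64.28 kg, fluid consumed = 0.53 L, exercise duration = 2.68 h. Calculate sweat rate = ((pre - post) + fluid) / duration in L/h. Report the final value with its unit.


Weight loss = 66.0 - 64.28 = 1.72 kg (approx L)
Total sweat = 1.72 + 0.53 = 2.25 L
Sweat rate = 2.25 / 2.68 = 0.84 L/h

0.84 L/h


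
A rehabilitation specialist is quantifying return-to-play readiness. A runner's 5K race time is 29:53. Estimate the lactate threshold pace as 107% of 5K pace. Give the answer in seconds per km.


Total race time = 29*60 + 53 = 1793 seconds
5K pace = 1793 / 5 = 358.6 sec/km
LT pace = 358.6 * 1.07 = 383.7 sec/km

383.7 s/km


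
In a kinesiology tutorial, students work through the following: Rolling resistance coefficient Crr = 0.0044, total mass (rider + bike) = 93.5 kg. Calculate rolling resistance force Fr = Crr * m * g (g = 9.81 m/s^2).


Fr = Crr * m * g
= 0.0044 * 93.5 * 9.81
= 4.036 N

4.036 N


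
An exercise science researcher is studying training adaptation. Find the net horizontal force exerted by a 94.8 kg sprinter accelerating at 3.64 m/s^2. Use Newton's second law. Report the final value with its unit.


Newton's second law: F = m * a
F = 94.8 * 3.64 = 345.07 N

345.07 N


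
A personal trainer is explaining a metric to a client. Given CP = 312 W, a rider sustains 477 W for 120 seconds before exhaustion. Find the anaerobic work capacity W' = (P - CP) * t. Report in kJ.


Excess power = 477 - 312 = 165 W
Work above CP = 165 * 120 = 19800 J
W' = 19.8 kJ

19.8 kJ


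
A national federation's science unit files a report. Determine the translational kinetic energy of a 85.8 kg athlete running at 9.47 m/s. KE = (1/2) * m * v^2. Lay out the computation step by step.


KE = 0.5 * m * v^2
= 0.5 * 85.8 * 9.47^2
= 0.5 * 85.8 * 89.6809
= 3847.31 J

3847.31 J


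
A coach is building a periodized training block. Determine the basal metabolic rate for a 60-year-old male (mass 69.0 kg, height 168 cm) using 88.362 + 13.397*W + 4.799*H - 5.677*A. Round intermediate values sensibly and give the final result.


BMR = 88.362 + 13.397*69.0 + 4.799*168 - 5.677*60
= 1478.37 kcal/day

1478.37 kcal/day


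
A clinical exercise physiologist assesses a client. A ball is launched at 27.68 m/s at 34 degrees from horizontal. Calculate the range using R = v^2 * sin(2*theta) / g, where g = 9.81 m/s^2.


sin(2 * 34) = sin(68) = 0.927184
v^2 = 27.68^2 = 766.1824
R = 766.1824 * 0.927184 / 9.81
= 72.415 m

72.415 m


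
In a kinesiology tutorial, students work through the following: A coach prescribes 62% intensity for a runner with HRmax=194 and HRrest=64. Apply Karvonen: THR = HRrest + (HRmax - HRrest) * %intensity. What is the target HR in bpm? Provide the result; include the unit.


Heart rate reserve = 194 - 64 = 130
Intensity fraction = 62 / 100 = 0.62
THR = 64 + 130 * 0.62 = 144.6 bpm

144.6 bpm


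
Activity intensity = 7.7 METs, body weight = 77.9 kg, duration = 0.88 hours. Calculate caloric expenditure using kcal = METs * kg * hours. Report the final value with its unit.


kcal = 7.7 * 77.9 * 0.88
= 599.83 * 0.88
= 527.85 kcal

527.85 kcal


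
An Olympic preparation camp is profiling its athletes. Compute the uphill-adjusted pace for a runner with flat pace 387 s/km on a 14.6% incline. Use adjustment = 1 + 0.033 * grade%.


Adjustment factor = 1 + 0.033 * 14.6 = 1.4818
Grade-adjusted pace = 387 * 1.4818 = 573.46 s/km

573.46 s/km


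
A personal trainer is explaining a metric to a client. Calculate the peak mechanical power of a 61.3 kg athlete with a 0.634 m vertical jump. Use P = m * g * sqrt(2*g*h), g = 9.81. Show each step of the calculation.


First, sqrt(2gh) = sqrt(2 * 9.81 * 0.634)
= sqrt(12.43908) = 3.526908 m/s
Power = 61.3 * 9.81 * 3.526908 = 2120.92 W

2120.92 W


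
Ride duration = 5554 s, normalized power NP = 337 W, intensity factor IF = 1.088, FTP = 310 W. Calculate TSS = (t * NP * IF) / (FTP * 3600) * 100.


Numerator = 5554 * 337 * 1.088 = 2036407.424
Denominator = 310 * 3600 = 1116000
TSS = 2036407.424 / 1116000 * 100
= 182.47

182.47 TSS


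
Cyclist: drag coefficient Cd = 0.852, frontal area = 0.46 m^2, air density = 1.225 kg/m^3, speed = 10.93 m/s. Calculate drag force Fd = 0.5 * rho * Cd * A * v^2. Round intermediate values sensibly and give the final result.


v^2 = 10.93^2 = 119.4649
Fd = 0.5 * 1.225 * 0.852 * 0.46 * 119.4649
= 28.678 N

28.678 N


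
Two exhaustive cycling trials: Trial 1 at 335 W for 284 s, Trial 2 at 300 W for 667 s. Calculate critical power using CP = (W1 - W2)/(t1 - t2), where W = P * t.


W1 = 335 * 284 = 95140 J
W2 = 300 * 667 = 200100 J
CP = (95140 - 200100) / (284 - 667)
= -104960 / -383
= 274.05 W

274.05 W


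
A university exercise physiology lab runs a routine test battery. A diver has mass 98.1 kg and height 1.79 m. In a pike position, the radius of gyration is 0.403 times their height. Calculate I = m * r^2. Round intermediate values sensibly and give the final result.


r = 0.403 * 1.79 = 0.72137 m
I = m * r^2 = 98.1 * 0.520375 = 51.049 kg*m^2

51.049 kg*m^2


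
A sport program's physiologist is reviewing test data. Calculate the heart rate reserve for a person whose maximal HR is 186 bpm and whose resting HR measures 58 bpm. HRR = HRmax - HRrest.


HRmax = 186 bpm
HRrest = 58 bpm
HRR = 186 - 58 = 128 bpm

128 bpm


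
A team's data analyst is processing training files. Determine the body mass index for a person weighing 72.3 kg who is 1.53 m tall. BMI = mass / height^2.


BMI = mass / height^2
= 72.3 / 1.53^2
= 72.3 / 2.3409
= 30.89 kg/m^2

30.89 kg/m^2


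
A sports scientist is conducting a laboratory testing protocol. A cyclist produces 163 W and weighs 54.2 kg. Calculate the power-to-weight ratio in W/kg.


P/W = power / mass
= 163 / 54.2
= 3.007 W/kg

3.007 W/kg


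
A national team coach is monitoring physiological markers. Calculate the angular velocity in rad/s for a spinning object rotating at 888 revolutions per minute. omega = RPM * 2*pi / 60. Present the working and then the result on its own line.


omega = RPM * 2*pi / 60
= 888 * 6.28318531 / 60
= 92.991 rad/s

92.991 rad/s


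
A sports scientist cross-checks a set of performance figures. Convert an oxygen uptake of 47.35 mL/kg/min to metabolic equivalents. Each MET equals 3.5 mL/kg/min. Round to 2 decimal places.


One MET = 3.5 mL/kg/min
Number of METs = 47.35 / 3.5
= 13.53 METs

13.53 METs


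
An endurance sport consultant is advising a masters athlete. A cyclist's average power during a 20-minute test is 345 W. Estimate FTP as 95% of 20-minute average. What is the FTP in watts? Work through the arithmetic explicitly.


FTP = 20-min power * 0.95
= 345 * 0.95
= 327.75 W

327.75 W


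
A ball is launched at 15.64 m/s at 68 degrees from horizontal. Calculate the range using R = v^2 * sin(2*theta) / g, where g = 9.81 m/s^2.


sin(2 * 68) = sin(136) = 0.694658
v^2 = 15.64^2 = 244.6096
R = 244.6096 * 0.694658 / 9.81
= 17.321 m

17.321 m


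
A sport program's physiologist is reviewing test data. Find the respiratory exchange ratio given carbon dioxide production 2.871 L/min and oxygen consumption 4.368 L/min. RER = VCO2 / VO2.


VCO2 = 2.871 L/min
VO2 = 4.368 L/min
RER = 2.871 / 4.368 = 0.6573

0.6573


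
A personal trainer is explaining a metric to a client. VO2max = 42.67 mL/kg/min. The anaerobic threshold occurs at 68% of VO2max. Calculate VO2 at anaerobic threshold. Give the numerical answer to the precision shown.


AT fraction = 68 / 100 = 0.68
AT VO2 = 42.67 * 0.68
= 29.02 mL/kg/min

29.02 mL/kg/min


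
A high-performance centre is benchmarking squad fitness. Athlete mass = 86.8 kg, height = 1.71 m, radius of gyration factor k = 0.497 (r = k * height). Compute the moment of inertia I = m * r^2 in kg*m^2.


r = k * height = 0.497 * 1.71 = 0.84987 m
r^2 = 0.84987^2 = 0.722279
I = 86.8 * 0.722279 = 62.694 kg*m^2

62.694 kg*m^2


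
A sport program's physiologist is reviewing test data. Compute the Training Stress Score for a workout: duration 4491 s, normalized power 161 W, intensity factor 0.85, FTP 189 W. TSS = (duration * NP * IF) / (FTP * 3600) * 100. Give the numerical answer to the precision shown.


Product = 4491 * 161 * 0.85 = 614593.35
Base = 189 * 3600 = 680400
TSS = 614593.35 / 680400 * 100 = 90.33

90.33 TSS


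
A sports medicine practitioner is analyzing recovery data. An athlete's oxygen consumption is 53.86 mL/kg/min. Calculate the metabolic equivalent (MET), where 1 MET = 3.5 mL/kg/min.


MET = VO2 / 3.5
= 53.86 / 3.5
= 15.39 METs

15.39 METs


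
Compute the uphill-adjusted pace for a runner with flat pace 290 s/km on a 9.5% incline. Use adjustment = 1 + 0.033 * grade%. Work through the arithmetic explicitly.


Adjustment factor = 1 + 0.033 * 9.5 = 1.3135
Grade-adjusted pace = 290 * 1.3135 = 380.92 s/km

380.92 s/km


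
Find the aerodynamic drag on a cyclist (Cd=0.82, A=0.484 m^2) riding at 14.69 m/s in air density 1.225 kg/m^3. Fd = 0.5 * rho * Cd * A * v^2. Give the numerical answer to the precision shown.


Fd = 0.5 * 1.225 * 0.82 * 0.484 * 14.69^2
= 0.5 * 1.225 * 0.82 * 0.484 * 215.7961
= 52.458 N

52.458 N


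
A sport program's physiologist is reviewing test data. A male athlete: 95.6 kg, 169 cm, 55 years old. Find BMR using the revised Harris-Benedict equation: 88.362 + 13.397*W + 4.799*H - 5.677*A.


Intercept = 88.362
Weight contribution = 13.397 * 95.6 = 1280.7532
Height contribution = 4.799 * 169 = 811.031
Age contribution = 5.677 * 55 = 312.235
BMR = 88.362 + 1280.7532 + 811.031 - 312.235
= 1867.91 kcal/day

1867.91 kcal/day


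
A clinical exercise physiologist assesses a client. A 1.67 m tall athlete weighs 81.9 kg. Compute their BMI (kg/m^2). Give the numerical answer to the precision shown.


height^2 = 2.7889 m^2
BMI = 81.9 / 2.7889 = 29.37 kg/m^2

29.37 kg/m^2


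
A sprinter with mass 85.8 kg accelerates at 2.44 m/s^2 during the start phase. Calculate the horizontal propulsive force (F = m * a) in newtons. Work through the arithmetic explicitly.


F = m * a
= 85.8 * 2.44
= 209.35 N

209.35 N


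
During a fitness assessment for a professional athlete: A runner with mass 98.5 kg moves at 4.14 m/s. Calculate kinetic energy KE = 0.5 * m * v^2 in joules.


v^2 = 4.14^2 = 17.1396
KE = 0.5 * 98.5 * 17.1396
= 844.13 J

844.13 J


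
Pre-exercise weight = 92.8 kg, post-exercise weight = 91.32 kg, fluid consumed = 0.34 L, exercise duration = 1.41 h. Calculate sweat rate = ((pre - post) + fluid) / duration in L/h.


Weight loss = 92.8 - 91.32 = 1.48 kg (approx L)
Total sweat = 1.48 + 0.34 = 1.82 L
Sweat rate = 1.82 / 1.41 = 1.291 L/h

1.291 L/h


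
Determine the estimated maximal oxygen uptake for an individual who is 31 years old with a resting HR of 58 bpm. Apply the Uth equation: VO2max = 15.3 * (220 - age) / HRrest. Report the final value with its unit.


HRmax = 220 - 31 = 189
VO2max = 15.3 * (189 / 58)
= 15.3 * 3.2586
= 49.86 mL/kg/min

49.86 mL/kg/min


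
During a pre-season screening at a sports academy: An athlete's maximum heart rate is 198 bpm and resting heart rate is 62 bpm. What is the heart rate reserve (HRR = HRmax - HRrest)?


HRR = HRmax - HRrest
= 198 - 62
= 136 bpm

136 bpm


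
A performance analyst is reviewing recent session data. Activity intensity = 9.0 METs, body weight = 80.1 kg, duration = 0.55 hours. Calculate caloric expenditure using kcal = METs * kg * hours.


kcal = 9.0 * 80.1 * 0.55
= 720.9 * 0.55
= 396.5 kcal

396.5 kcal


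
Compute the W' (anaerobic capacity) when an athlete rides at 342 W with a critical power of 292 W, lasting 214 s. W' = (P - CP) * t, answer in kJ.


Above-CP power = 50 W
Duration = 214 s
W' = 50 * 214 = 10700 J
Convert: 10700 / 1000 = 10.7 kJ

10.7 kJ


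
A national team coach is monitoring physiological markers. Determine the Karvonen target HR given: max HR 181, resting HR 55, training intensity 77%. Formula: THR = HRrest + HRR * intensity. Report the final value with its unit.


HRR = HRmax - HRrest = 181 - 55 = 126
THR = 55 + 126 * 0.77
= 152.02 bpm

152.02 bpm


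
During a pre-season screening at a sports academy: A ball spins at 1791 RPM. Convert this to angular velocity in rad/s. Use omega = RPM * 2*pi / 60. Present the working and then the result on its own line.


omega = 1791 * 2 * pi / 60
= 1791 * 6.28318531 / 60
= 11253.185 / 60
= 187.553 rad/s

187.553 rad/s


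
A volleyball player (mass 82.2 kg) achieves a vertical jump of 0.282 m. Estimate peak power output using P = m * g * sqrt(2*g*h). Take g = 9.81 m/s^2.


2 * g * h = 2 * 9.81 * 0.282 = 5.53284
sqrt(5.53284) = 2.352199 m/s
P = 82.2 * 9.81 * 2.352199 = 1896.77 W

1896.77 W


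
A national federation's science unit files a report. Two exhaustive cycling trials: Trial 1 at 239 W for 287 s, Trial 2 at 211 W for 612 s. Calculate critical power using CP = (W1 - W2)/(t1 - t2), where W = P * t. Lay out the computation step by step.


W1 = 239 * 287 = 68593 J
W2 = 211 * 612 = 129132 J
CP = (68593 - 129132) / (287 - 612)
= -60539 / -325
= 186.27 W

186.27 W


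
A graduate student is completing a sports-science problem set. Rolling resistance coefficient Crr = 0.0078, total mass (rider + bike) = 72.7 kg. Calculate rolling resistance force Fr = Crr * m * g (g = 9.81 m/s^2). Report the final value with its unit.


Fr = Crr * m * g
= 0.0078 * 72.7 * 9.81
= 5.563 N

5.563 N


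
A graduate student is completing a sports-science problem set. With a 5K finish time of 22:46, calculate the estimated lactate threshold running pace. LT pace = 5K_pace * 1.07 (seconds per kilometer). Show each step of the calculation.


Race duration = 1366 s for 5 km
Average pace = 1366 / 5 = 273.2 s/km
LT pace = 273.2 * 1.07
= 292.32 s/km

292.32 s/km


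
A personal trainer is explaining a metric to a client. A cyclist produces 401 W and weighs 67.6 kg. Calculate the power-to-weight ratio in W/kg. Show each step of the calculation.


P/W = power / mass
= 401 / 67.6
= 5.932 W/kg

5.932 W/kg


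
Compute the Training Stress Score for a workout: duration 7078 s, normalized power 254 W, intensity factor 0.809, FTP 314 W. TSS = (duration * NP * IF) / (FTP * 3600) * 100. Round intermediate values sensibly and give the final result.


Product = 7078 * 254 * 0.809 = 1454429.908
Base = 314 * 3600 = 1130400
TSS = 1454429.908 / 1130400 * 100 = 128.67

128.67 TSS


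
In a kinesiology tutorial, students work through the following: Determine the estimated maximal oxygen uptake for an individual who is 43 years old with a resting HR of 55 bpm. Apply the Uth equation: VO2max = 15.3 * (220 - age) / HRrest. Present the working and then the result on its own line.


HRmax = 220 - 43 = 177
VO2max = 15.3 * (177 / 55)
= 15.3 * 3.2182
= 49.24 mL/kg/min

49.24 mL/kg/min


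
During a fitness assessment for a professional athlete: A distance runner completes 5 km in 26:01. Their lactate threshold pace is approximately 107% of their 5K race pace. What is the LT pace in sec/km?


Convert to seconds: 26 min 1 s = 1561 s
Pace per km = 1561 / 5 = 312.2 s/km
LT pace = 312.2 * 1.07 = 334.05 s/km

334.05 s/km


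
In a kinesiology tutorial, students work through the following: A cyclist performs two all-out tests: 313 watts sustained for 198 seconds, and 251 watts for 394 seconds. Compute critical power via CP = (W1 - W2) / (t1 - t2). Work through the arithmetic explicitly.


W1 = P1 * t1 = 313 * 198 = 61974 J
W2 = P2 * t2 = 251 * 394 = 98894 J
CP = (61974 - 98894) / (198 - 394)
= 188.37 W

188.37 W


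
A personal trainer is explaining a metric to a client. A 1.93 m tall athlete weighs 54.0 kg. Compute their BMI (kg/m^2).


height^2 = 3.7249 m^2
BMI = 54.0 / 3.7249 = 14.5 kg/m^2

14.5 kg/m^2


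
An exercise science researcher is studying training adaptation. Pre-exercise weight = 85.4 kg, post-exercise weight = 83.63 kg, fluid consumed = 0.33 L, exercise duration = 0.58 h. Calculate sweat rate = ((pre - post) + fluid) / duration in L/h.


Weight loss = 85.4 - 83.63 = 1.77 kg (approx L)
Total sweat = 1.77 + 0.33 = 2.1 L
Sweat rate = 2.1 / 0.58 = 3.621 L/h

3.621 L/h


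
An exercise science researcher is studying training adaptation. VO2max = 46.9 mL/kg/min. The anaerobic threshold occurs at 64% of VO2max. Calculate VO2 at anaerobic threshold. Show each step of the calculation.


AT fraction = 64 / 100 = 0.64
AT VO2 = 46.9 * 0.64
= 30.02 mL/kg/min

30.02 mL/kg/min


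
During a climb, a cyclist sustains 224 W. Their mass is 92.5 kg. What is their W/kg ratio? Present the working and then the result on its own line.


Power-to-weight = 224 W / 92.5 kg
= 2.422 W/kg

2.422 W/kg


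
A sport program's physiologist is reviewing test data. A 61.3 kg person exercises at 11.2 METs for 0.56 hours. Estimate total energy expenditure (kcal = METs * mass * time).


Energy = METs * mass(kg) * time(h)
= 11.2 * 61.3 * 0.56
= 384.47 kcal

384.47 kcal


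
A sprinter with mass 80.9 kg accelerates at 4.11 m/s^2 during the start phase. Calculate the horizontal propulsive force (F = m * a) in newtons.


F = m * a
= 80.9 * 4.11
= 332.5 N

332.5 N


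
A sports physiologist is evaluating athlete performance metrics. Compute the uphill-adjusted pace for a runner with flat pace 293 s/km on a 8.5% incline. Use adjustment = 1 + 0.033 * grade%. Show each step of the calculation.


Adjustment factor = 1 + 0.033 * 8.5 = 1.2805
Grade-adjusted pace = 293 * 1.2805 = 375.19 s/km

375.19 s/km


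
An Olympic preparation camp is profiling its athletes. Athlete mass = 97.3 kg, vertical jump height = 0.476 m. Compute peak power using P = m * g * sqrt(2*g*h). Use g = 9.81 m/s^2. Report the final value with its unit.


sqrt(2 * 9.81 * 0.476) = sqrt(9.33912) = 3.055997 m/s
P = 97.3 * 9.81 * 3.055997
= 2916.99 W

2916.99 W


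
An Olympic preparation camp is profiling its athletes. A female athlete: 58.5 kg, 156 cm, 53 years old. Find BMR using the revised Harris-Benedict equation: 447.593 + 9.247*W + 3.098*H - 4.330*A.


Intercept = 447.593
Weight contribution = 9.247 * 58.5 = 540.9495
Height contribution = 3.098 * 156 = 483.288
Age contribution = 4.33 * 53 = 229.49
BMR = 447.593 + 540.9495 + 483.288 - 229.49
= 1242.34 kcal/day

1242.34 kcal/day


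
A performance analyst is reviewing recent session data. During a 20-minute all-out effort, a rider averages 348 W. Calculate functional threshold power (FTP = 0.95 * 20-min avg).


FTP = 0.95 * 348
= 330.6 W

330.6 W


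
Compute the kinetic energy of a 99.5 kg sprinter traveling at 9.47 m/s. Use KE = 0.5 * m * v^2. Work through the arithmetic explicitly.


Velocity squared = 89.6809
KE = 0.5 * 99.5 * 89.6809 = 4461.62 J

4461.62 J


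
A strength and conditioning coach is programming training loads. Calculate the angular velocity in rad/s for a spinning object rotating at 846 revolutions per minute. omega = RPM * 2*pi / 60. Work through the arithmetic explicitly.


omega = RPM * 2*pi / 60
= 846 * 6.28318531 / 60
= 88.593 rad/s

88.593 rad/s


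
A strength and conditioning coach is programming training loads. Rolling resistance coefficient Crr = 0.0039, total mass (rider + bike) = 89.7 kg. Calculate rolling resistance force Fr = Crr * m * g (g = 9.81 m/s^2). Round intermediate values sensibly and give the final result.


Fr = Crr * m * g
= 0.0039 * 89.7 * 9.81
= 3.432 N

3.432 N


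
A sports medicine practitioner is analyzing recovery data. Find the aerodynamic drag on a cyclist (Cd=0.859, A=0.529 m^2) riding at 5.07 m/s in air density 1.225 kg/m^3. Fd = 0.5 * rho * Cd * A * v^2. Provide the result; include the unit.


Fd = 0.5 * 1.225 * 0.859 * 0.529 * 5.07^2
= 0.5 * 1.225 * 0.859 * 0.529 * 25.7049
= 7.154 N

7.154 N


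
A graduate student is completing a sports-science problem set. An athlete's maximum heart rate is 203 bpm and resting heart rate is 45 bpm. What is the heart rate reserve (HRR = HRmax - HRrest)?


HRR = HRmax - HRrest
= 203 - 45
= 158 bpm

158 bpm


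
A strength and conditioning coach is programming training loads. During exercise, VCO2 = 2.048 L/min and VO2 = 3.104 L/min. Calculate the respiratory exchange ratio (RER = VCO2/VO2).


RER = VCO2 / VO2
= 2.048 / 3.104
= 0.6598

0.6598


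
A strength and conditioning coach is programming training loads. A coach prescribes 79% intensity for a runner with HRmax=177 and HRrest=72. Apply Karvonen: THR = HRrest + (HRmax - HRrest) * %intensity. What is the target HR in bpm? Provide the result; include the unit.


Heart rate reserve = 177 - 72 = 105
Intensity fraction = 79 / 100 = 0.79
THR = 72 + 105 * 0.79 = 154.95 bpm

154.95 bpm


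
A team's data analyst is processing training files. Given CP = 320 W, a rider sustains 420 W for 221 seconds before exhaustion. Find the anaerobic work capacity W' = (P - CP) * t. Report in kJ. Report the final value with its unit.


Excess power = 420 - 320 = 100 W
Work above CP = 100 * 221 = 22100 J
W' = 22.1 kJ

22.1 kJ


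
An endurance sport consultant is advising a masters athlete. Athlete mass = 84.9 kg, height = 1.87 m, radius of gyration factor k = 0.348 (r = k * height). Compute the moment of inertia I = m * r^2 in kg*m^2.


r = k * height = 0.348 * 1.87 = 0.65076 m
r^2 = 0.65076^2 = 0.423489
I = 84.9 * 0.423489 = 35.954 kg*m^2

35.954 kg*m^2


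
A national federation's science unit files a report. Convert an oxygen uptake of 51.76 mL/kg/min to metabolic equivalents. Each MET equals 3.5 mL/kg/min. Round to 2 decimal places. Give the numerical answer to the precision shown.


One MET = 3.5 mL/kg/min
Number of METs = 51.76 / 3.5
= 14.79 METs

14.79 METs


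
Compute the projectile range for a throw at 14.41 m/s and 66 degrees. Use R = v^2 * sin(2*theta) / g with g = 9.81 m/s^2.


Two times the angle = 132 degrees
sin(132) = 0.743145
R = 207.6481 * 0.743145 / 9.81 = 15.73 m

15.73 m


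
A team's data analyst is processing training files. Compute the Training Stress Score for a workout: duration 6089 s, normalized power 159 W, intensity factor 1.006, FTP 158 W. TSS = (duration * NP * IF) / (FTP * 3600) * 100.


Product = 6089 * 159 * 1.006 = 973959.906
Base = 158 * 3600 = 568800
TSS = 973959.906 / 568800 * 100 = 171.23

171.23 TSS


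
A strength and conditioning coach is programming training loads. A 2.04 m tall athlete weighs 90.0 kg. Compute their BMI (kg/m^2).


height^2 = 4.1616 m^2
BMI = 90.0 / 4.1616 = 21.63 kg/m^2

21.63 kg/m^2


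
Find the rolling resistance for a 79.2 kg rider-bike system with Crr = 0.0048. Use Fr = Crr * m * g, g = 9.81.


m * g = 79.2 * 9.81 = 776.952 N
Fr = 0.0048 * 776.952 = 3.729 N

3.729 N


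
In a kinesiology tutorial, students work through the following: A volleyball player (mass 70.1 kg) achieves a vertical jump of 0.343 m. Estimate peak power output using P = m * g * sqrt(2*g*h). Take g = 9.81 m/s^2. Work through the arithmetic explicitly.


2 * g * h = 2 * 9.81 * 0.343 = 6.72966
sqrt(6.72966) = 2.594159 m/s
P = 70.1 * 9.81 * 2.594159 = 1783.95 W

1783.95 W


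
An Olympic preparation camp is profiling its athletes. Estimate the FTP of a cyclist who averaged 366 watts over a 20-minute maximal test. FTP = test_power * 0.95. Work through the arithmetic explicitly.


FTP = 366 * 0.95 = 347.7 W

347.7 W


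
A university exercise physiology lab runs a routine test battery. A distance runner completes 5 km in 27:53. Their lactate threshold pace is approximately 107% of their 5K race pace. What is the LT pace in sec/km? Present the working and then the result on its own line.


Convert to seconds: 27 min 53 s = 1673 s
Pace per km = 1673 / 5 = 334.6 s/km
LT pace = 334.6 * 1.07 = 358.02 s/km

358.02 s/km


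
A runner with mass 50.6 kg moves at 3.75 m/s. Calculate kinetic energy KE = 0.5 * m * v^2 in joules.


v^2 = 3.75^2 = 14.0625
KE = 0.5 * 50.6 * 14.0625
= 355.78 J

355.78 J


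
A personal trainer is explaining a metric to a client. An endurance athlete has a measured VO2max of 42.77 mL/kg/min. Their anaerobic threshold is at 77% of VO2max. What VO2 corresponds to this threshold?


Anaerobic threshold VO2 = VO2max * 77%
= 42.77 * 0.77
= 32.93 mL/kg/min

32.93 mL/kg/min


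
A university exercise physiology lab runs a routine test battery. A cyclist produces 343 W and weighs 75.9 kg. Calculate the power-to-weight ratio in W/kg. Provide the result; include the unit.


P/W = power / mass
= 343 / 75.9
= 4.519 W/kg

4.519 W/kg


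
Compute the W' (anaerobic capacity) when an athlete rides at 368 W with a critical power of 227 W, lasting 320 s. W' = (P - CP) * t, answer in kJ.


Above-CP power = 141 W
Duration = 320 s
W' = 141 * 320 = 45120 J
Convert: 45120 / 1000 = 45.12 kJ

45.12 kJ


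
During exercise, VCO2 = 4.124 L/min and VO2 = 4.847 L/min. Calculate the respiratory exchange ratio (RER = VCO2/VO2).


RER = VCO2 / VO2
= 4.124 / 4.847
= 0.8508

0.8508


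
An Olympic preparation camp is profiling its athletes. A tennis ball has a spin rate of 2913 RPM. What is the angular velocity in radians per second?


Convert RPM to rad/s: multiply by 2*pi and divide by 60
omega = 2913 * 2 * pi / 60
= 305.049 rad/s

305.049 rad/s


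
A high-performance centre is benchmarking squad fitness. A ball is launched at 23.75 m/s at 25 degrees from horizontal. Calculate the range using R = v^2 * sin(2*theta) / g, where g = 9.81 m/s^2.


sin(2 * 25) = sin(50) = 0.766044
v^2 = 23.75^2 = 564.0625
R = 564.0625 * 0.766044 / 9.81
= 44.047 m

44.047 m


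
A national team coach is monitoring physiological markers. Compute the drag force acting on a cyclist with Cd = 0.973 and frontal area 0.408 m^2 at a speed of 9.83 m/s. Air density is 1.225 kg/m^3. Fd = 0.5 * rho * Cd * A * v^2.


Step 1: v^2 = 96.6289
Step 2: Fd = 0.5 * 1.225 * 0.973 * 0.408 * 96.6289
= 23.496 N

23.496 N


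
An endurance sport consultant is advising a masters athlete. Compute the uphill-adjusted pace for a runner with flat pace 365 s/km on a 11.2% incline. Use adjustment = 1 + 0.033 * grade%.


Adjustment factor = 1 + 0.033 * 11.2 = 1.3696
Grade-adjusted pace = 365 * 1.3696 = 499.9 s/km

499.9 s/km


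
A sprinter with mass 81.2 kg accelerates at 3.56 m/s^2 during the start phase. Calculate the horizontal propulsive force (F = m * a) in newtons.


F = m * a
= 81.2 * 3.56
= 289.07 N

289.07 N


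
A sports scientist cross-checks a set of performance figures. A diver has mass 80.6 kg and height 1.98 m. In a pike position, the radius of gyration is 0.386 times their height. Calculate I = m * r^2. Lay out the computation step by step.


r = 0.386 * 1.98 = 0.76428 m
I = m * r^2 = 80.6 * 0.584124 = 47.08 kg*m^2

47.08 kg*m^2


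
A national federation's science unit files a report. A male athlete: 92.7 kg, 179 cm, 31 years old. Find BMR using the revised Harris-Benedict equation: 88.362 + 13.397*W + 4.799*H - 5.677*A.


Intercept = 88.362
Weight contribution = 13.397 * 92.7 = 1241.9019
Height contribution = 4.799 * 179 = 859.021
Age contribution = 5.677 * 31 = 175.987
BMR = 88.362 + 1241.9019 + 859.021 - 175.987
= 2013.3 kcal/day

2013.3 kcal/day


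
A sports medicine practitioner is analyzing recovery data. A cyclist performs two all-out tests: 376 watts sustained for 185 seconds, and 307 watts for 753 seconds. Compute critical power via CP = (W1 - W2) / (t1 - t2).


W1 = P1 * t1 = 376 * 185 = 69560 J
W2 = P2 * t2 = 307 * 753 = 231171 J
CP = (69560 - 231171) / (185 - 753)
= 284.53 W

284.53 W


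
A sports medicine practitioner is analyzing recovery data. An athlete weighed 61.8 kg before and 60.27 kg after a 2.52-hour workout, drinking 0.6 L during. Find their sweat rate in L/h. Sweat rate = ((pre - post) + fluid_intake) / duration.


Body mass change = 1.53 kg
Total sweat loss = 1.53 + 0.6 = 2.13 L
Rate = 2.13 / 2.52 = 0.845 L/h

0.845 L/h


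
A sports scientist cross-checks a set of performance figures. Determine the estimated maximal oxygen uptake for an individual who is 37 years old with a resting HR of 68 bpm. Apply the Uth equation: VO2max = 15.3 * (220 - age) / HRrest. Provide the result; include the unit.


HRmax = 220 - 37 = 183
VO2max = 15.3 * (183 / 68)
= 15.3 * 2.6912
= 41.18 mL/kg/min

41.18 mL/kg/min


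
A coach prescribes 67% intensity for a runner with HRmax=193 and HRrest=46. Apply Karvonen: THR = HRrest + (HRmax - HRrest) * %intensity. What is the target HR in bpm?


Heart rate reserve = 193 - 46 = 147
Intensity fraction = 67 / 100 = 0.67
THR = 46 + 147 * 0.67 = 144.49 bpm

144.49 bpm


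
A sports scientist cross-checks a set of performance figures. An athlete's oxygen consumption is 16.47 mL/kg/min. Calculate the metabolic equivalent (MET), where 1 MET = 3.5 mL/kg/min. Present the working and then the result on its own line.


MET = VO2 / 3.5
= 16.47 / 3.5
= 4.71 METs

4.71 METs


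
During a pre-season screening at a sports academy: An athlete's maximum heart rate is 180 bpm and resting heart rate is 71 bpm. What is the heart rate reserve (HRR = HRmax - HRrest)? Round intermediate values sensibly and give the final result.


HRR = HRmax - HRrest
= 180 - 71
= 109 bpm

109 bpm


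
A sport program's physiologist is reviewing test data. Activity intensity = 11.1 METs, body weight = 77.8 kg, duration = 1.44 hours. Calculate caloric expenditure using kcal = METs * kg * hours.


kcal = 11.1 * 77.8 * 1.44
= 863.58 * 1.44
= 1243.56 kcal

1243.56 kcal


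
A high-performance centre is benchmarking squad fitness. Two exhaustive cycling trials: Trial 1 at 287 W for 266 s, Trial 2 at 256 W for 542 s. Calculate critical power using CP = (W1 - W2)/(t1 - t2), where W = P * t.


W1 = 287 * 266 = 76342 J
W2 = 256 * 542 = 138752 J
CP = (76342 - 138752) / (266 - 542)
= -62410 / -276
= 226.12 W

226.12 W


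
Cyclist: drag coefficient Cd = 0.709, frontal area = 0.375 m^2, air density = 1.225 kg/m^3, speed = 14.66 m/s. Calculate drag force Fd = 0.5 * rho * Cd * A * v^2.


v^2 = 14.66^2 = 214.9156
Fd = 0.5 * 1.225 * 0.709 * 0.375 * 214.9156
= 34.999 N

34.999 N


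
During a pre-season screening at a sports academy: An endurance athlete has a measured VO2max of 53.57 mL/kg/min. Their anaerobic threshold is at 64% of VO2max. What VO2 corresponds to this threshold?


Anaerobic threshold VO2 = VO2max * 64%
= 53.57 * 0.64
= 34.28 mL/kg/min

34.28 mL/kg/min


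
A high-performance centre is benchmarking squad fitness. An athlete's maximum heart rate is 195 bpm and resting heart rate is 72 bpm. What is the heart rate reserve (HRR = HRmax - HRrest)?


HRR = HRmax - HRrest
= 195 - 72
= 123 bpm

123 bpm


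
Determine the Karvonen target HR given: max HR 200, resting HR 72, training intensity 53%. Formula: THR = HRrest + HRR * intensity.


HRR = HRmax - HRrest = 200 - 72 = 128
THR = 72 + 128 * 0.53
= 139.84 bpm

139.84 bpm


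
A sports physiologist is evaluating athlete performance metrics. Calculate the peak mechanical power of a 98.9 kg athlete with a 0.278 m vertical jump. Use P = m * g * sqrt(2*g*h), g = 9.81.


First, sqrt(2gh) = sqrt(2 * 9.81 * 0.278)
= sqrt(5.45436) = 2.335457 m/s
Power = 98.9 * 9.81 * 2.335457 = 2265.88 W

2265.88 W


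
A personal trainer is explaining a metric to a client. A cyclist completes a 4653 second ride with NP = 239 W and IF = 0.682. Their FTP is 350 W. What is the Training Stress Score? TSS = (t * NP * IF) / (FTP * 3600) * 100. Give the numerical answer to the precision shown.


t * NP * IF = 4653 * 239 * 0.682 = 758429.694
FTP * 3600 = 1260000
TSS = (758429.694 / 1260000) * 100 = 60.19

60.19 TSS


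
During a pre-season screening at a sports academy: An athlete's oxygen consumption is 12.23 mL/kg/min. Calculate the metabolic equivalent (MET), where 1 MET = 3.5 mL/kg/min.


MET = VO2 / 3.5
= 12.23 / 3.5
= 3.49 METs

3.49 METs


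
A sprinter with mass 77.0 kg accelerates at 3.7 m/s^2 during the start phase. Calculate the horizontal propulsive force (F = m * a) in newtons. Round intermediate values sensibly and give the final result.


F = m * a
= 77.0 * 3.7
= 284.9 N

284.9 N


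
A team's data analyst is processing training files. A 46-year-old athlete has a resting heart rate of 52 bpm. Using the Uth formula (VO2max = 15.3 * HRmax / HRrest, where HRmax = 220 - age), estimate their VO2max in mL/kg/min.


HRmax = 220 - 46 = 174 bpm
Ratio = HRmax / HRrest = 174 / 52 = 3.3462
VO2max = 15.3 * 3.3462 = 51.2 mL/kg/min

51.2 mL/kg/min


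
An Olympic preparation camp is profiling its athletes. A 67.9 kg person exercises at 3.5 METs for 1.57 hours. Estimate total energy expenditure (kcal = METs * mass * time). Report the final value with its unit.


Energy = METs * mass(kg) * time(h)
= 3.5 * 67.9 * 1.57
= 373.11 kcal

373.11 kcal


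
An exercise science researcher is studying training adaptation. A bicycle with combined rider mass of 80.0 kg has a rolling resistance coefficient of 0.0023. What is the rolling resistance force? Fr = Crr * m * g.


Fr = 0.0023 * 80.0 * 9.81
= 0.184 * 9.81
= 1.805 N

1.805 N


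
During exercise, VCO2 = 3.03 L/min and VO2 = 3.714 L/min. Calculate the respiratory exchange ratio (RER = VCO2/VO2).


RER = VCO2 / VO2
= 3.03 / 3.714
= 0.8158

0.8158


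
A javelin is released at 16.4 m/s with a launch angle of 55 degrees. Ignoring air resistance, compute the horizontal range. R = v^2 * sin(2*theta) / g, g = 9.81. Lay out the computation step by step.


Launch speed squared = 268.96
sin(2 * 55 deg) = 0.939693
Range = 268.96 * 0.939693 / 9.81
= 25.763 m

25.763 m


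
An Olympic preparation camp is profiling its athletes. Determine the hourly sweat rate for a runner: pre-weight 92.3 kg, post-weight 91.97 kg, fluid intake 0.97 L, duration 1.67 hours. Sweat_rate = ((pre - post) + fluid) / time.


Mass lost = 92.3 - 91.97 = 0.33 kg
Add fluid consumed: 0.33 + 0.97 = 1.3 L total sweat
Sweat rate = 1.3 / 1.67 = 0.778 L/h

0.778 L/h


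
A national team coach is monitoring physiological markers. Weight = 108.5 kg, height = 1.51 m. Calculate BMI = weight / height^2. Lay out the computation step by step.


height^2 = 1.51^2 = 2.2801
BMI = 108.5 / 2.2801 = 47.59 kg/m^2

47.59 kg/m^2


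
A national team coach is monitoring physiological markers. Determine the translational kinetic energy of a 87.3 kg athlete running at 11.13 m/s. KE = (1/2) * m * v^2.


KE = 0.5 * m * v^2
= 0.5 * 87.3 * 11.13^2
= 0.5 * 87.3 * 123.8769
= 5407.23 J

5407.23 J


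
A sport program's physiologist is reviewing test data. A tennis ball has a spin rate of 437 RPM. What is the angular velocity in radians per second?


Convert RPM to rad/s: multiply by 2*pi and divide by 60
omega = 437 * 2 * pi / 60
= 45.763 rad/s

45.763 rad/s


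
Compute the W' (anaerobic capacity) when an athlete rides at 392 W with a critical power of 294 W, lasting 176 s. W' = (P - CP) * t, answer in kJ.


Above-CP power = 98 W
Duration = 176 s
W' = 98 * 176 = 17248 J
Convert: 17248 / 1000 = 17.248 kJ

17.248 kJ


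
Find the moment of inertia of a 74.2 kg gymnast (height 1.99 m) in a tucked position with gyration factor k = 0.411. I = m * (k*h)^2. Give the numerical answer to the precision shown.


Radius of gyration = 0.411 * 1.99 = 0.81789 m
I = 74.2 * 0.81789^2
= 74.2 * 0.668944
= 49.636 kg*m^2

49.636 kg*m^2


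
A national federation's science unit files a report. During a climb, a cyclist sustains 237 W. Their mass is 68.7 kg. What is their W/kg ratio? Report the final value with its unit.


Power-to-weight = 237 W / 68.7 kg
= 3.45 W/kg

3.45 W/kg


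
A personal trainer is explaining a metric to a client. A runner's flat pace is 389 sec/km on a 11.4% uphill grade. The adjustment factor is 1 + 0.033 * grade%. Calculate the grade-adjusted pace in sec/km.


Factor = 1 + 0.033 * 11.4 = 1.3762
Adjusted pace = 389 * 1.3762
= 535.34 sec/km

535.34 s/km


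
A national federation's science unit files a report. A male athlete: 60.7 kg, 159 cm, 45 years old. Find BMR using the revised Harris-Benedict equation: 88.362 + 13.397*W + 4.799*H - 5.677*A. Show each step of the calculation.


Intercept = 88.362
Weight contribution = 13.397 * 60.7 = 813.1979
Height contribution = 4.799 * 159 = 763.041
Age contribution = 5.677 * 45 = 255.465
BMR = 88.362 + 813.1979 + 763.041 - 255.465
= 1409.14 kcal/day

1409.14 kcal/day
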